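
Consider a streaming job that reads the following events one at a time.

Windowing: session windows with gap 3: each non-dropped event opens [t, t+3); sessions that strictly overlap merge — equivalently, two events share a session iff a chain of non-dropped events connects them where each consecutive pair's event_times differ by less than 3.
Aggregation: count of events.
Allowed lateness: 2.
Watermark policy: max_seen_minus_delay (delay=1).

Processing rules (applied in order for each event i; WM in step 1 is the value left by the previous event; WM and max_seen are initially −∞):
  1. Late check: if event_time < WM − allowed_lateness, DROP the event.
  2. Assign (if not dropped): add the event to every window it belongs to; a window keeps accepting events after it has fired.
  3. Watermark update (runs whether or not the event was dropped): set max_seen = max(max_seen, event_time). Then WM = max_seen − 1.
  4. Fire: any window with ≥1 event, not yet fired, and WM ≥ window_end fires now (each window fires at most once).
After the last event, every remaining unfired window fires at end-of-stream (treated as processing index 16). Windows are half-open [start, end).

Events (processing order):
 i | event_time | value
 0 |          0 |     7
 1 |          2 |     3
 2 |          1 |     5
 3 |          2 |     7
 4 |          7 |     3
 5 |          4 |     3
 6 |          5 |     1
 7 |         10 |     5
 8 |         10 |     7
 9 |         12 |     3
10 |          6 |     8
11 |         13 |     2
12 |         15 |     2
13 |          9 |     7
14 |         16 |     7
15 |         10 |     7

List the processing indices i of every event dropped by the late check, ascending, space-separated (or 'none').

i=0 t=0 v=7: → [0,3); WM=-1
i=1 t=2 v=3: → [0,5); WM=1
i=2 t=1 v=5: → [0,5); WM=1
i=3 t=2 v=7: → [0,5); WM=1
i=4 t=7 v=3: → [7,10); WM=6
i=5 t=4 v=3: → [0,7); WM=6
i=6 t=5 v=1: → [0,10); WM=6
i=7 t=10 v=5: → [10,13); WM=9
i=8 t=10 v=7: → [10,13); WM=9
i=9 t=12 v=3: → [10,15); WM=11
i=10 t=6 v=8: DROP (t<11-2); WM=11
i=11 t=13 v=2: → [10,16); WM=12
i=12 t=15 v=2: → [10,18); WM=14
i=13 t=9 v=7: DROP (t<14-2); WM=14
i=14 t=16 v=7: → [10,19); WM=15
i=15 t=10 v=7: DROP (t<15-2); WM=15

10 13 15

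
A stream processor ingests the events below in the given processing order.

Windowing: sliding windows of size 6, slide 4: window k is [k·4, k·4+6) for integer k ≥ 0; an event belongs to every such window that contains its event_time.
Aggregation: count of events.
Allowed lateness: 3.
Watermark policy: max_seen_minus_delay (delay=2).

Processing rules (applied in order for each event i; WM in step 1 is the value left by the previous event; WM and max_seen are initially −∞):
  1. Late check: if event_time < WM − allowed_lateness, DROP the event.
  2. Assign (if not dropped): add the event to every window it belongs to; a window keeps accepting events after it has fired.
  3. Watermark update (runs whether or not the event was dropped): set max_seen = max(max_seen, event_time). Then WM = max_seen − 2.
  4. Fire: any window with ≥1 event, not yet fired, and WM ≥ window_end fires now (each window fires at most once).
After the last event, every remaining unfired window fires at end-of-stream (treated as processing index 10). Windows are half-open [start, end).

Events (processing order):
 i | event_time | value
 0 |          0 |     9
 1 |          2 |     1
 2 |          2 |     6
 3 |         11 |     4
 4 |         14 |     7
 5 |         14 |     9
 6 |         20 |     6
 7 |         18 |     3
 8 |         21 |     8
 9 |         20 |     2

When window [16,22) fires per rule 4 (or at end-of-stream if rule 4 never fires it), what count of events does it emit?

i=0 t=0 v=9: → [0,6); WM=-2
i=1 t=2 v=1: → [0,6); WM=0
i=2 t=2 v=6: → [0,6); WM=0
i=3 t=11 v=4: → [8,14); WM=9; [0,6) fires=3
i=4 t=14 v=7: → [12,18); WM=12
i=5 t=14 v=9: → [12,18); WM=12
i=6 t=20 v=6: → [20,26),[16,22); WM=18; [8,14) fires=1 [12,18) fires=2
i=7 t=18 v=3: → [16,22); WM=18
i=8 t=21 v=8: → [20,26),[16,22); WM=19
i=9 t=20 v=2: → [20,26),[16,22); WM=19

4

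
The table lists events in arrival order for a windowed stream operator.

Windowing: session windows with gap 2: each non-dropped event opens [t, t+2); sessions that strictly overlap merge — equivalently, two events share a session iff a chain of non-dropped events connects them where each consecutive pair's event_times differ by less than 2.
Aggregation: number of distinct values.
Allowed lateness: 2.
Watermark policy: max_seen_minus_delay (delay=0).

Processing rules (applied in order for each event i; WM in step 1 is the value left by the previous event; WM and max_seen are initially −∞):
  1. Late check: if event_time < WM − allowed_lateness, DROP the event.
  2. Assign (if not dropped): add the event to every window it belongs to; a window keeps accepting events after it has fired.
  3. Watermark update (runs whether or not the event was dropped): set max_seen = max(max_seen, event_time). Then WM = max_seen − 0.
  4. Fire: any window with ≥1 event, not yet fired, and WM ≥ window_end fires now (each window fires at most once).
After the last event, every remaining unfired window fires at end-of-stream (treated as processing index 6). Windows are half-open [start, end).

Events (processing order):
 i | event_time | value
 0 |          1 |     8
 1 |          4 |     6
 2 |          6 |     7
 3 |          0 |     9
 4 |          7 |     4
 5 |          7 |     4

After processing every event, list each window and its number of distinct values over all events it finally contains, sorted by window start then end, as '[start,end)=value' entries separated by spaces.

i=0 t=1 v=8: → [1,3); WM=1
i=1 t=4 v=6: → [4,6); WM=4
i=2 t=6 v=7: → [6,8); WM=6
i=3 t=0 v=9: DROP (t<6-2); WM=6
i=4 t=7 v=4: → [6,9); WM=7
i=5 t=7 v=4: → [6,9); WM=7

[1,3)=1 [4,6)=1 [6,9)=2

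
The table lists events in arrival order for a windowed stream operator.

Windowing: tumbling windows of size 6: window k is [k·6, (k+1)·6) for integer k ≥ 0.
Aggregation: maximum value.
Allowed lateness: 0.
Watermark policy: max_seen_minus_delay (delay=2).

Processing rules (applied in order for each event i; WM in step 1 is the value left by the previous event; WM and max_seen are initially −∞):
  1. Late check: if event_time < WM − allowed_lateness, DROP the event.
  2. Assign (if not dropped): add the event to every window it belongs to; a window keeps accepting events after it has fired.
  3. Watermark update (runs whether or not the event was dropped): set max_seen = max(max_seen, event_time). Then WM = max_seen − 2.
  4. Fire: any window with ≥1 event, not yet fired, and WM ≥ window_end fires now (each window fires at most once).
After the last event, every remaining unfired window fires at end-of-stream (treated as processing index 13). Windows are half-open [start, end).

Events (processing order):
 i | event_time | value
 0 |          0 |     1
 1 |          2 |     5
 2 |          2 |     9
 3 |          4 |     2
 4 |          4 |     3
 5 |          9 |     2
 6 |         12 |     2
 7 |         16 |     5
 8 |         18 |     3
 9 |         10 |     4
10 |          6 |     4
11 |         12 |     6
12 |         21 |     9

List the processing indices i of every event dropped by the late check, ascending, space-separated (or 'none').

9 10 11

i=0 t=0 v=1: → [0,6); WM=-2
i=1 t=2 v=5: → [0,6); WM=0
i=2 t=2 v=9: → [0,6); WM=0
i=3 t=4 v=2: → [0,6); WM=2
i=4 t=4 v=3: → [0,6); WM=2
i=5 t=9 v=2: → [6,12); WM=7; [0,6) fires=9
i=6 t=12 v=2: → [12,18); WM=10
i=7 t=16 v=5: → [12,18); WM=14; [6,12) fires=2
i=8 t=18 v=3: → [18,24); WM=16
i=9 t=10 v=4: DROP (t<16-0); WM=16
i=10 t=6 v=4: DROP (t<16-0); WM=16
i=11 t=12 v=6: DROP (t<16-0); WM=16
i=12 t=21 v=9: → [18,24); WM=19; [12,18) fires=5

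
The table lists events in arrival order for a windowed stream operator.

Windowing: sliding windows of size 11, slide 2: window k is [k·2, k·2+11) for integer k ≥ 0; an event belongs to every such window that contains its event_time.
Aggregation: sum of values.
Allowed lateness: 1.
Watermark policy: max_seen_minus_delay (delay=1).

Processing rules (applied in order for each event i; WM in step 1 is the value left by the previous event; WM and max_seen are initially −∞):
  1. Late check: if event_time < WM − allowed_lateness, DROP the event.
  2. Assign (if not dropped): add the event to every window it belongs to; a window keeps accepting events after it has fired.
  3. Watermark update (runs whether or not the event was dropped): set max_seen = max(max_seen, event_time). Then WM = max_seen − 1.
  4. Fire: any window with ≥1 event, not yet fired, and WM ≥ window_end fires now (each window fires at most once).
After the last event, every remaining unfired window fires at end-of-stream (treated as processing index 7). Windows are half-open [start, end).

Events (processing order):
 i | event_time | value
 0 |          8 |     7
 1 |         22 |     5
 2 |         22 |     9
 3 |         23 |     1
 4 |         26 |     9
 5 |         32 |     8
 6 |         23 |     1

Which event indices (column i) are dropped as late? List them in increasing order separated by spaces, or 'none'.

i=0 t=8 v=7: → [8,19),[6,17),[4,15),[2,13),[0,11); WM=7
i=1 t=22 v=5: → [22,33),[20,31),[18,29),[16,27),[14,25),[12,23); WM=21; [0,11) fires=7 [2,13) fires=7 [4,15) fires=7 [6,17) fires=7 [8,19) fires=7
i=2 t=22 v=9: → [22,33),[20,31),[18,29),[16,27),[14,25),[12,23); WM=21
i=3 t=23 v=1: → [22,33),[20,31),[18,29),[16,27),[14,25); WM=22
i=4 t=26 v=9: → [26,37),[24,35),[22,33),[20,31),[18,29),[16,27); WM=25; [12,23) fires=14 [14,25) fires=15
i=5 t=32 v=8: → [32,43),[30,41),[28,39),[26,37),[24,35),[22,33); WM=31; [16,27) fires=24 [18,29) fires=24 [20,31) fires=24
i=6 t=23 v=1: DROP (t<31-1); WM=31

6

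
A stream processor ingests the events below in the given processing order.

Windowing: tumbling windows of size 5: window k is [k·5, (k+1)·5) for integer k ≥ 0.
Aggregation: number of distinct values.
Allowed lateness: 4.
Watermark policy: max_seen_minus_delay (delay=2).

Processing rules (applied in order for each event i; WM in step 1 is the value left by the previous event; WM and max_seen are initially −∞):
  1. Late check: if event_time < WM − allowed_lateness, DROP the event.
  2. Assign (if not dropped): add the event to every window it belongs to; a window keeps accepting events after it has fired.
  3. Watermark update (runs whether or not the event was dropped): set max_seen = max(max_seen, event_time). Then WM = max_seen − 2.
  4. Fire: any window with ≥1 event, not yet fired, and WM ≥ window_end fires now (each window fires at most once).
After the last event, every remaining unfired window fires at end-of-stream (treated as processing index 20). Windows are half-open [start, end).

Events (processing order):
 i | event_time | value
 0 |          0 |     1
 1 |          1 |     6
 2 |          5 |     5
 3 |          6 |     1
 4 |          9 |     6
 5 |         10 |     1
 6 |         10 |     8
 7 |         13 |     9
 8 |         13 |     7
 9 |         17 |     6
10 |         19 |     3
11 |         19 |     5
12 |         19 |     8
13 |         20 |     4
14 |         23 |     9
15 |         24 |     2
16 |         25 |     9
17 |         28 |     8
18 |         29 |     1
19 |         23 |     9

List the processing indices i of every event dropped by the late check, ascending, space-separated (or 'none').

none

i=0 t=0 v=1: → [0,5); WM=-2
i=1 t=1 v=6: → [0,5); WM=-1
i=2 t=5 v=5: → [5,10); WM=3
i=3 t=6 v=1: → [5,10); WM=4
i=4 t=9 v=6: → [5,10); WM=7; [0,5) fires=2
i=5 t=10 v=1: → [10,15); WM=8
i=6 t=10 v=8: → [10,15); WM=8
i=7 t=13 v=9: → [10,15); WM=11; [5,10) fires=3
i=8 t=13 v=7: → [10,15); WM=11
i=9 t=17 v=6: → [15,20); WM=15; [10,15) fires=4
i=10 t=19 v=3: → [15,20); WM=17
i=11 t=19 v=5: → [15,20); WM=17
i=12 t=19 v=8: → [15,20); WM=17
i=13 t=20 v=4: → [20,25); WM=18
i=14 t=23 v=9: → [20,25); WM=21; [15,20) fires=4
i=15 t=24 v=2: → [20,25); WM=22
i=16 t=25 v=9: → [25,30); WM=23
i=17 t=28 v=8: → [25,30); WM=26; [20,25) fires=3
i=18 t=29 v=1: → [25,30); WM=27
i=19 t=23 v=9: → [20,25); WM=27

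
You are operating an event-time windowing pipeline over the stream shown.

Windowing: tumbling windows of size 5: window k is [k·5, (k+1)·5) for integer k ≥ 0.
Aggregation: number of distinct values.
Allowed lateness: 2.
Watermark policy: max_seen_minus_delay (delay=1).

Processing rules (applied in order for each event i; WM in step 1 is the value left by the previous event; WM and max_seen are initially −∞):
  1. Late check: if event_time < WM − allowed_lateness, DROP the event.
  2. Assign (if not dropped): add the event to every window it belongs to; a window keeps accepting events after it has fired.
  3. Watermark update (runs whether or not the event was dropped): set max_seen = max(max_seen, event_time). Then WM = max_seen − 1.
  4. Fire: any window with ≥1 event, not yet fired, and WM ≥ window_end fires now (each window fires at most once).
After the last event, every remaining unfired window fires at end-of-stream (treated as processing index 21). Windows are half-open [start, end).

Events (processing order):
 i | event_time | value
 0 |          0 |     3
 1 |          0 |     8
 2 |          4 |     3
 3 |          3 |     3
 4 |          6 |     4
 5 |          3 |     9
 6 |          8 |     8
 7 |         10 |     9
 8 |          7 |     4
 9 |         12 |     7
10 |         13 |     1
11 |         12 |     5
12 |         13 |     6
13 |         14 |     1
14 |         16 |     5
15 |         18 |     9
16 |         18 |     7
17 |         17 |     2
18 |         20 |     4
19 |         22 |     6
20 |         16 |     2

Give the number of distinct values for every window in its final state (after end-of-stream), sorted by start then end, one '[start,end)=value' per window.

[0,5)=3 [5,10)=2 [10,15)=5 [15,20)=4 [20,25)=2

i=0 t=0 v=3: → [0,5); WM=-1
i=1 t=0 v=8: → [0,5); WM=-1
i=2 t=4 v=3: → [0,5); WM=3
i=3 t=3 v=3: → [0,5); WM=3
i=4 t=6 v=4: → [5,10); WM=5; [0,5) fires=2
i=5 t=3 v=9: → [0,5); WM=5
i=6 t=8 v=8: → [5,10); WM=7
i=7 t=10 v=9: → [10,15); WM=9
i=8 t=7 v=4: → [5,10); WM=9
i=9 t=12 v=7: → [10,15); WM=11; [5,10) fires=2
i=10 t=13 v=1: → [10,15); WM=12
i=11 t=12 v=5: → [10,15); WM=12
i=12 t=13 v=6: → [10,15); WM=12
i=13 t=14 v=1: → [10,15); WM=13
i=14 t=16 v=5: → [15,20); WM=15; [10,15) fires=5
i=15 t=18 v=9: → [15,20); WM=17
i=16 t=18 v=7: → [15,20); WM=17
i=17 t=17 v=2: → [15,20); WM=17
i=18 t=20 v=4: → [20,25); WM=19
i=19 t=22 v=6: → [20,25); WM=21; [15,20) fires=4
i=20 t=16 v=2: DROP (t<21-2); WM=21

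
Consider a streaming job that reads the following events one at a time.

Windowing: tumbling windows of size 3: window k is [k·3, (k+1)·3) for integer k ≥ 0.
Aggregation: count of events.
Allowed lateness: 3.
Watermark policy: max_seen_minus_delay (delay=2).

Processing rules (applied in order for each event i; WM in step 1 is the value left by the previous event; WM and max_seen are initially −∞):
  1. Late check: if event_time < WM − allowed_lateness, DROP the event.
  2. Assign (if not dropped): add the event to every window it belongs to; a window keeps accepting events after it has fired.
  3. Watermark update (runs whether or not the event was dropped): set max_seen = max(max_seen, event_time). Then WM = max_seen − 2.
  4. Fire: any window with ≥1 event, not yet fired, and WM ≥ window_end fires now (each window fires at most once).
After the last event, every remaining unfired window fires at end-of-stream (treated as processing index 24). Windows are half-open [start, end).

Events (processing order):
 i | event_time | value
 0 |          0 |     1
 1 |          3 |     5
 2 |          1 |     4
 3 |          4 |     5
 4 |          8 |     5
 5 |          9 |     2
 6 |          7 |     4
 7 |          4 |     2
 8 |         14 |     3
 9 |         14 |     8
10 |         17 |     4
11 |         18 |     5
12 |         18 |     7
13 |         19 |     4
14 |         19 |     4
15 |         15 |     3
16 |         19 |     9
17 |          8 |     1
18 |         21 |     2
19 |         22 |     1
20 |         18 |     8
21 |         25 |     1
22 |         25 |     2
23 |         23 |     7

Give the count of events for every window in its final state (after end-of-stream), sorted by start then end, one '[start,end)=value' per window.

i=0 t=0 v=1: → [0,3); WM=-2
i=1 t=3 v=5: → [3,6); WM=1
i=2 t=1 v=4: → [0,3); WM=1
i=3 t=4 v=5: → [3,6); WM=2
i=4 t=8 v=5: → [6,9); WM=6; [0,3) fires=2 [3,6) fires=2
i=5 t=9 v=2: → [9,12); WM=7
i=6 t=7 v=4: → [6,9); WM=7
i=7 t=4 v=2: → [3,6); WM=7
i=8 t=14 v=3: → [12,15); WM=12; [6,9) fires=2 [9,12) fires=1
i=9 t=14 v=8: → [12,15); WM=12
i=10 t=17 v=4: → [15,18); WM=15; [12,15) fires=2
i=11 t=18 v=5: → [18,21); WM=16
i=12 t=18 v=7: → [18,21); WM=16
i=13 t=19 v=4: → [18,21); WM=17
i=14 t=19 v=4: → [18,21); WM=17
i=15 t=15 v=3: → [15,18); WM=17
i=16 t=19 v=9: → [18,21); WM=17
i=17 t=8 v=1: DROP (t<17-3); WM=17
i=18 t=21 v=2: → [21,24); WM=19; [15,18) fires=2
i=19 t=22 v=1: → [21,24); WM=20
i=20 t=18 v=8: → [18,21); WM=20
i=21 t=25 v=1: → [24,27); WM=23; [18,21) fires=6
i=22 t=25 v=2: → [24,27); WM=23
i=23 t=23 v=7: → [21,24); WM=23

[0,3)=2 [3,6)=3 [6,9)=2 [9,12)=1 [12,15)=2 [15,18)=2 [18,21)=6 [21,24)=3 [24,27)=2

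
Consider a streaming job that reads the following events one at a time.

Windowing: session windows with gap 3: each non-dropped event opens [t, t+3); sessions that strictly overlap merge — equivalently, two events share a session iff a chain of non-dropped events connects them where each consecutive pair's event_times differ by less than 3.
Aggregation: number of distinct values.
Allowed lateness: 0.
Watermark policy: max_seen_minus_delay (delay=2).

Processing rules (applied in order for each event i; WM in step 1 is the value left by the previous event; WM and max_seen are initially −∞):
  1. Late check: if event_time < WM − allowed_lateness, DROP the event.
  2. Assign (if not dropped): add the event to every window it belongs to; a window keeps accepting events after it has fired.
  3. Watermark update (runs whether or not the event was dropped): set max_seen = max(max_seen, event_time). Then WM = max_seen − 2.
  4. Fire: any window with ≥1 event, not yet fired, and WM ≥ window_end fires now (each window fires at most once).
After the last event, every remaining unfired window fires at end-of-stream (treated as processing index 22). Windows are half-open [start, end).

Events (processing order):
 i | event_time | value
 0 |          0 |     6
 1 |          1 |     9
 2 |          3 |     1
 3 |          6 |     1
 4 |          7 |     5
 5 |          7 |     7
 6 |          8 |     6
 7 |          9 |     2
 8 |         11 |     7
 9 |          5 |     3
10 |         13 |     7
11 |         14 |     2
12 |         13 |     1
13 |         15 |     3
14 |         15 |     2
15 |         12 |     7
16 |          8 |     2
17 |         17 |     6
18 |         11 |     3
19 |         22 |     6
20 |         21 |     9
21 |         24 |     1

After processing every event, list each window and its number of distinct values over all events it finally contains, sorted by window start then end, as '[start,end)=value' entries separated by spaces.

i=0 t=0 v=6: → [0,3); WM=-2
i=1 t=1 v=9: → [0,4); WM=-1
i=2 t=3 v=1: → [0,6); WM=1
i=3 t=6 v=1: → [6,9); WM=4
i=4 t=7 v=5: → [6,10); WM=5
i=5 t=7 v=7: → [6,10); WM=5
i=6 t=8 v=6: → [6,11); WM=6
i=7 t=9 v=2: → [6,12); WM=7
i=8 t=11 v=7: → [6,14); WM=9
i=9 t=5 v=3: DROP (t<9-0); WM=9
i=10 t=13 v=7: → [6,16); WM=11
i=11 t=14 v=2: → [6,17); WM=12
i=12 t=13 v=1: → [6,17); WM=12
i=13 t=15 v=3: → [6,18); WM=13
i=14 t=15 v=2: → [6,18); WM=13
i=15 t=12 v=7: DROP (t<13-0); WM=13
i=16 t=8 v=2: DROP (t<13-0); WM=13
i=17 t=17 v=6: → [6,20); WM=15
i=18 t=11 v=3: DROP (t<15-0); WM=15
i=19 t=22 v=6: → [22,25); WM=20
i=20 t=21 v=9: → [21,25); WM=20
i=21 t=24 v=1: → [21,27); WM=22

[0,6)=3 [6,20)=6 [21,27)=3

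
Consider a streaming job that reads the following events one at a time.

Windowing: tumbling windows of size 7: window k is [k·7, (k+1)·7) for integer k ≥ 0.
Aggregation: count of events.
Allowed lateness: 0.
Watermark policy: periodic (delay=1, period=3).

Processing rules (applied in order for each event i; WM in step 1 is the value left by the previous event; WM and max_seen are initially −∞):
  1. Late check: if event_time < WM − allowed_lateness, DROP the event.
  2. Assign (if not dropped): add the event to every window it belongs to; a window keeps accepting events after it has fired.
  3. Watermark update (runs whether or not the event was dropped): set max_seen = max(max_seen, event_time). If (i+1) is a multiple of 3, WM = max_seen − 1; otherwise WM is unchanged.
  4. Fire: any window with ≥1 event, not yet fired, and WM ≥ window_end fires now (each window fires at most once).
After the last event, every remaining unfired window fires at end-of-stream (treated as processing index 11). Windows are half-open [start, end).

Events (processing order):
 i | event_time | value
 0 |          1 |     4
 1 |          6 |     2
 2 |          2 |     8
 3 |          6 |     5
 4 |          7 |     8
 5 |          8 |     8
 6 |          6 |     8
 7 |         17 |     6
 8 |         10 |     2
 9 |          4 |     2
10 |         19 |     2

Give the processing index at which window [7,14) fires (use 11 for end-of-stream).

i=0 t=1 v=4: → [0,7); WM=−∞
i=1 t=6 v=2: → [0,7); WM=−∞
i=2 t=2 v=8: → [0,7); WM=5
i=3 t=6 v=5: → [0,7); WM=5
i=4 t=7 v=8: → [7,14); WM=5
i=5 t=8 v=8: → [7,14); WM=7; [0,7) fires=4
i=6 t=6 v=8: DROP (t<7-0); WM=7
i=7 t=17 v=6: → [14,21); WM=7
i=8 t=10 v=2: → [7,14); WM=16; [7,14) fires=3
i=9 t=4 v=2: DROP (t<16-0); WM=16
i=10 t=19 v=2: → [14,21); WM=16

8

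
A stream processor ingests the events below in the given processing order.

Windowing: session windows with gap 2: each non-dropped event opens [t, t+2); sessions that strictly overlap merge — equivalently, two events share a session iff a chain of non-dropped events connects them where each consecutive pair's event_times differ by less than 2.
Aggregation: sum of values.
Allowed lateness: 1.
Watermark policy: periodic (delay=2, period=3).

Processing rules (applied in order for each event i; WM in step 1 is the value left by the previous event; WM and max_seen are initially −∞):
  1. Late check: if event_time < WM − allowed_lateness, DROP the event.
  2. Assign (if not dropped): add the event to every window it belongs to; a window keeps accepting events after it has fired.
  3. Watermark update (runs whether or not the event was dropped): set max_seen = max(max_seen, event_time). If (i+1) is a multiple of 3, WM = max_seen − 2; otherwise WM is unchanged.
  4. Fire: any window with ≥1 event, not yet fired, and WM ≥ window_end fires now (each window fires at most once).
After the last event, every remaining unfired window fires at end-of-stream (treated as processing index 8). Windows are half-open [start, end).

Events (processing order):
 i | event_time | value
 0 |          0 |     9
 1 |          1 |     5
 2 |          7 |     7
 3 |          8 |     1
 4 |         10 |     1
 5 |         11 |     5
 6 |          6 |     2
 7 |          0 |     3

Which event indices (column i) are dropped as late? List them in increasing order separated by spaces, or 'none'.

i=0 t=0 v=9: → [0,2); WM=−∞
i=1 t=1 v=5: → [0,3); WM=−∞
i=2 t=7 v=7: → [7,9); WM=5
i=3 t=8 v=1: → [7,10); WM=5
i=4 t=10 v=1: → [10,12); WM=5
i=5 t=11 v=5: → [10,13); WM=9
i=6 t=6 v=2: DROP (t<9-1); WM=9
i=7 t=0 v=3: DROP (t<9-1); WM=9

6 7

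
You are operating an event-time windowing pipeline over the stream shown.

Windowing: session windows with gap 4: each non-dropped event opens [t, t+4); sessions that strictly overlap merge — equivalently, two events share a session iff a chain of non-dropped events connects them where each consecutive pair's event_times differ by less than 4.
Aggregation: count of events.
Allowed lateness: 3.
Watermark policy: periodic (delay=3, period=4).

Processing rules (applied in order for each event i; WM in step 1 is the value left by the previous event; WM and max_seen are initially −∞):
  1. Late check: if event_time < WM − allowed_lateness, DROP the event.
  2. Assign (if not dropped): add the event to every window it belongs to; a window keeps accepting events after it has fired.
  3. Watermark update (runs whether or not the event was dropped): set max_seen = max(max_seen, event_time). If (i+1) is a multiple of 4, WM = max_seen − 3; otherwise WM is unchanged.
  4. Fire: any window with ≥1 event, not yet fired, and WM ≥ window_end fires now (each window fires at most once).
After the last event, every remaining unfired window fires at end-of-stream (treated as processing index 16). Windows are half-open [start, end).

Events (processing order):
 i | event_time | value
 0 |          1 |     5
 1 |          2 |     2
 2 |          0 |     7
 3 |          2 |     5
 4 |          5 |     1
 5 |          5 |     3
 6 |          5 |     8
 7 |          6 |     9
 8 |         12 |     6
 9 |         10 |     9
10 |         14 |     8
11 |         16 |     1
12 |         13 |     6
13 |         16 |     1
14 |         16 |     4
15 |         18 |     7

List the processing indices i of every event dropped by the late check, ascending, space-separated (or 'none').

i=0 t=1 v=5: → [1,5); WM=−∞
i=1 t=2 v=2: → [1,6); WM=−∞
i=2 t=0 v=7: → [0,6); WM=−∞
i=3 t=2 v=5: → [0,6); WM=-1
i=4 t=5 v=1: → [0,9); WM=-1
i=5 t=5 v=3: → [0,9); WM=-1
i=6 t=5 v=8: → [0,9); WM=-1
i=7 t=6 v=9: → [0,10); WM=3
i=8 t=12 v=6: → [12,16); WM=3
i=9 t=10 v=9: → [10,16); WM=3
i=10 t=14 v=8: → [10,18); WM=3
i=11 t=16 v=1: → [10,20); WM=13
i=12 t=13 v=6: → [10,20); WM=13
i=13 t=16 v=1: → [10,20); WM=13
i=14 t=16 v=4: → [10,20); WM=13
i=15 t=18 v=7: → [10,22); WM=15

none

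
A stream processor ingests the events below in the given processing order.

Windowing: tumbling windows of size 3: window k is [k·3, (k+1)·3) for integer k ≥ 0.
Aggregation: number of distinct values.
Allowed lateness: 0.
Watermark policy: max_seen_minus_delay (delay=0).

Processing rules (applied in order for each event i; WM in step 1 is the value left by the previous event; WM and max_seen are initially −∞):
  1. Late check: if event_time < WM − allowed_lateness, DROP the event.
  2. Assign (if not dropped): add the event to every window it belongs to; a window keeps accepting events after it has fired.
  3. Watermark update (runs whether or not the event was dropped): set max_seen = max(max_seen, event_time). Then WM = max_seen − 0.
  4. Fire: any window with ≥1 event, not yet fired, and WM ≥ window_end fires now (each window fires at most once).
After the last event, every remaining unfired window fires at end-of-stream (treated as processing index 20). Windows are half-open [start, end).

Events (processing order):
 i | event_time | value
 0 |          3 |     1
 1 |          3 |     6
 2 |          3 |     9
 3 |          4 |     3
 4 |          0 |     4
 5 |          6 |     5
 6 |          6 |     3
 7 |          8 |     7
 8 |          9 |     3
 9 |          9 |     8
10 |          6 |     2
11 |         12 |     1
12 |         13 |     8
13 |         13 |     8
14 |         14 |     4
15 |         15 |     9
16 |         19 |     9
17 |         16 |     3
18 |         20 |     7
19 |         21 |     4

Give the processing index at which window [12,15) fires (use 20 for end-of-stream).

i=0 t=3 v=1: → [3,6); WM=3
i=1 t=3 v=6: → [3,6); WM=3
i=2 t=3 v=9: → [3,6); WM=3
i=3 t=4 v=3: → [3,6); WM=4
i=4 t=0 v=4: DROP (t<4-0); WM=4
i=5 t=6 v=5: → [6,9); WM=6; [3,6) fires=4
i=6 t=6 v=3: → [6,9); WM=6
i=7 t=8 v=7: → [6,9); WM=8
i=8 t=9 v=3: → [9,12); WM=9; [6,9) fires=3
i=9 t=9 v=8: → [9,12); WM=9
i=10 t=6 v=2: DROP (t<9-0); WM=9
i=11 t=12 v=1: → [12,15); WM=12; [9,12) fires=2
i=12 t=13 v=8: → [12,15); WM=13
i=13 t=13 v=8: → [12,15); WM=13
i=14 t=14 v=4: → [12,15); WM=14
i=15 t=15 v=9: → [15,18); WM=15; [12,15) fires=3
i=16 t=19 v=9: → [18,21); WM=19; [15,18) fires=1
i=17 t=16 v=3: DROP (t<19-0); WM=19
i=18 t=20 v=7: → [18,21); WM=20
i=19 t=21 v=4: → [21,24); WM=21; [18,21) fires=2

15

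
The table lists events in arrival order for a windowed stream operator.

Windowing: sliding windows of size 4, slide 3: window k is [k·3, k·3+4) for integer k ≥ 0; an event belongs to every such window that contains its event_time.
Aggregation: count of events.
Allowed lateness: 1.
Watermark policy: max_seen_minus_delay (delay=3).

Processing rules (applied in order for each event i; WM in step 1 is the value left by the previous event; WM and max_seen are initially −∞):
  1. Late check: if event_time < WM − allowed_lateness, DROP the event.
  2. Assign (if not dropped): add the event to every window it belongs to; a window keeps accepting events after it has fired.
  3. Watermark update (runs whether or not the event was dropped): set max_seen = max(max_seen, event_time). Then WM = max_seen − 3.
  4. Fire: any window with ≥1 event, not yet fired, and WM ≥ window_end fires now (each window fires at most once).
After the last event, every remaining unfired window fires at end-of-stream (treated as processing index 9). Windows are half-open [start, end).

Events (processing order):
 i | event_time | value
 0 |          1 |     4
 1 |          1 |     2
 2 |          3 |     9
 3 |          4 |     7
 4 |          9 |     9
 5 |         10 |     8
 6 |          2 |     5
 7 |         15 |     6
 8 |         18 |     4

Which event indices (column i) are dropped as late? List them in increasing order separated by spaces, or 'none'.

i=0 t=1 v=4: → [0,4); WM=-2
i=1 t=1 v=2: → [0,4); WM=-2
i=2 t=3 v=9: → [3,7),[0,4); WM=0
i=3 t=4 v=7: → [3,7); WM=1
i=4 t=9 v=9: → [9,13),[6,10); WM=6; [0,4) fires=3
i=5 t=10 v=8: → [9,13); WM=7; [3,7) fires=2
i=6 t=2 v=5: DROP (t<7-1); WM=7
i=7 t=15 v=6: → [15,19),[12,16); WM=12; [6,10) fires=1
i=8 t=18 v=4: → [18,22),[15,19); WM=15; [9,13) fires=2

6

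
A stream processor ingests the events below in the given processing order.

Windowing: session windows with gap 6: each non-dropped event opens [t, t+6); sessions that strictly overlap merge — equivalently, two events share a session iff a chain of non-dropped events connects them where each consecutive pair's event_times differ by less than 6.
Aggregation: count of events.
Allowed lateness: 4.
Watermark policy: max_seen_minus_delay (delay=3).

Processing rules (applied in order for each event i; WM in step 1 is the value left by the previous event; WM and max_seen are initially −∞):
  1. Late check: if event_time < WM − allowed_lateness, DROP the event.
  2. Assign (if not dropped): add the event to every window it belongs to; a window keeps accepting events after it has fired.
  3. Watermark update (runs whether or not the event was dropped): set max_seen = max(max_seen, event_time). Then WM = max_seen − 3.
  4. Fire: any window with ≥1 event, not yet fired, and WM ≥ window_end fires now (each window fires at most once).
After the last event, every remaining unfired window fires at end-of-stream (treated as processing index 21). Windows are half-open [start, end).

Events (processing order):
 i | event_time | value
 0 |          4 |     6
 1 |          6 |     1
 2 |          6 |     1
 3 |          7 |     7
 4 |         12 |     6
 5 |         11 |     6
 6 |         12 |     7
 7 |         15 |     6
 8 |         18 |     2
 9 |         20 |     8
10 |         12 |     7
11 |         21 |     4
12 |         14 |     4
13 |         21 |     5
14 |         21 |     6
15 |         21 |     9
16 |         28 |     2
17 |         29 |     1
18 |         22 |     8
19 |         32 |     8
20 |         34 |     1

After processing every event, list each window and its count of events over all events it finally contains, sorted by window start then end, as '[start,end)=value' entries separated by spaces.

[4,28)=16 [28,40)=4

i=0 t=4 v=6: → [4,10); WM=1
i=1 t=6 v=1: → [4,12); WM=3
i=2 t=6 v=1: → [4,12); WM=3
i=3 t=7 v=7: → [4,13); WM=4
i=4 t=12 v=6: → [4,18); WM=9
i=5 t=11 v=6: → [4,18); WM=9
i=6 t=12 v=7: → [4,18); WM=9
i=7 t=15 v=6: → [4,21); WM=12
i=8 t=18 v=2: → [4,24); WM=15
i=9 t=20 v=8: → [4,26); WM=17
i=10 t=12 v=7: DROP (t<17-4); WM=17
i=11 t=21 v=4: → [4,27); WM=18
i=12 t=14 v=4: → [4,27); WM=18
i=13 t=21 v=5: → [4,27); WM=18
i=14 t=21 v=6: → [4,27); WM=18
i=15 t=21 v=9: → [4,27); WM=18
i=16 t=28 v=2: → [28,34); WM=25
i=17 t=29 v=1: → [28,35); WM=26
i=18 t=22 v=8: → [4,28); WM=26
i=19 t=32 v=8: → [28,38); WM=29
i=20 t=34 v=1: → [28,40); WM=31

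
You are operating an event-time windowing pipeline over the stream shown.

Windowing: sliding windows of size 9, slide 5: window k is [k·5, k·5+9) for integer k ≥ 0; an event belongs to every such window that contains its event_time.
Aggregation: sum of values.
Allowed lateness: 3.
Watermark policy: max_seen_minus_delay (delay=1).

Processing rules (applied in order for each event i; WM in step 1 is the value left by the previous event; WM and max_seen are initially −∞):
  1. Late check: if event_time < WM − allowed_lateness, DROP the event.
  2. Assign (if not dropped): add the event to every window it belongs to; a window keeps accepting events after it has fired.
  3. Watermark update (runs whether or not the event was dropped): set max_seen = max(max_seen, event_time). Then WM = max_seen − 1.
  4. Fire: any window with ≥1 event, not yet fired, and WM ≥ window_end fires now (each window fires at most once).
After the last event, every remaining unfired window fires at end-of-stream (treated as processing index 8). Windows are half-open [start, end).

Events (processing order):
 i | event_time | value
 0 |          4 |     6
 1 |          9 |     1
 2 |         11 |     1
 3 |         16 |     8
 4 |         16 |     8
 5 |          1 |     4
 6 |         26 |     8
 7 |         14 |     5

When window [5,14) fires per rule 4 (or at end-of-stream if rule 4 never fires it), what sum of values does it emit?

i=0 t=4 v=6: → [0,9); WM=3
i=1 t=9 v=1: → [5,14); WM=8
i=2 t=11 v=1: → [10,19),[5,14); WM=10; [0,9) fires=6
i=3 t=16 v=8: → [15,24),[10,19); WM=15; [5,14) fires=2
i=4 t=16 v=8: → [15,24),[10,19); WM=15
i=5 t=1 v=4: DROP (t<15-3); WM=15
i=6 t=26 v=8: → [25,34),[20,29); WM=25; [10,19) fires=17 [15,24) fires=16
i=7 t=14 v=5: DROP (t<25-3); WM=25

2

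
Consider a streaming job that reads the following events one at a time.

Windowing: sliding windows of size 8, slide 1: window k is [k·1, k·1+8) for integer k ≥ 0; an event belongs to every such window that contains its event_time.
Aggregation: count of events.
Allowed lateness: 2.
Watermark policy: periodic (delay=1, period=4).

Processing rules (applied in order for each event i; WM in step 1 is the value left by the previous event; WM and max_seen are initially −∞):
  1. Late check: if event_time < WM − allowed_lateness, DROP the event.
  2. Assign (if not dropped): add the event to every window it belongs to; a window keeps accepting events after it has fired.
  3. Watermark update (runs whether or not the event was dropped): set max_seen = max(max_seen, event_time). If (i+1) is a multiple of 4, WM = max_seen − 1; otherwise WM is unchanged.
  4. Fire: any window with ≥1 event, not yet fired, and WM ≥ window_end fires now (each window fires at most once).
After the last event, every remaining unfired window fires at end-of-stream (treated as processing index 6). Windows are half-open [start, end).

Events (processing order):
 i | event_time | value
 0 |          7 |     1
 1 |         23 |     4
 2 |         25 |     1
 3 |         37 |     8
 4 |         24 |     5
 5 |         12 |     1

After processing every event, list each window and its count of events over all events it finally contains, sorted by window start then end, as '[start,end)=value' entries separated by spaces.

[0,8)=1 [1,9)=1 [2,10)=1 [3,11)=1 [4,12)=1 [5,13)=1 [6,14)=1 [7,15)=1 [16,24)=1 [17,25)=1 [18,26)=2 [19,27)=2 [20,28)=2 [21,29)=2 [22,30)=2 [23,31)=2 [24,32)=1 [25,33)=1 [30,38)=1 [31,39)=1 [32,40)=1 [33,41)=1 [34,42)=1 [35,43)=1 [36,44)=1 [37,45)=1

i=0 t=7 v=1: → [7,15),[6,14),[5,13),[4,12),[3,11),[2,10),[1,9),[0,8); WM=−∞
i=1 t=23 v=4: → [23,31),[22,30),[21,29),[20,28),[19,27),[18,26),[17,25),[16,24); WM=−∞
i=2 t=25 v=1: → [25,33),[24,32),[23,31),[22,30),[21,29),[20,28),[19,27),[18,26); WM=−∞
i=3 t=37 v=8: → [37,45),[36,44),[35,43),[34,42),[33,41),[32,40),[31,39),[30,38); WM=36; [0,8) fires=1 [1,9) fires=1 [2,10) fires=1 [3,11) fires=1 [4,12) fires=1 [5,13) fires=1 [6,14) fires=1 [7,15) fires=1 [16,24) fires=1 [17,25) fires=1 [18,26) fires=2 [19,27) fires=2 [20,28) fires=2 [21,29) fires=2 [22,30) fires=2 [23,31) fires=2 [24,32) fires=1 [25,33) fires=1
i=4 t=24 v=5: DROP (t<36-2); WM=36
i=5 t=12 v=1: DROP (t<36-2); WM=36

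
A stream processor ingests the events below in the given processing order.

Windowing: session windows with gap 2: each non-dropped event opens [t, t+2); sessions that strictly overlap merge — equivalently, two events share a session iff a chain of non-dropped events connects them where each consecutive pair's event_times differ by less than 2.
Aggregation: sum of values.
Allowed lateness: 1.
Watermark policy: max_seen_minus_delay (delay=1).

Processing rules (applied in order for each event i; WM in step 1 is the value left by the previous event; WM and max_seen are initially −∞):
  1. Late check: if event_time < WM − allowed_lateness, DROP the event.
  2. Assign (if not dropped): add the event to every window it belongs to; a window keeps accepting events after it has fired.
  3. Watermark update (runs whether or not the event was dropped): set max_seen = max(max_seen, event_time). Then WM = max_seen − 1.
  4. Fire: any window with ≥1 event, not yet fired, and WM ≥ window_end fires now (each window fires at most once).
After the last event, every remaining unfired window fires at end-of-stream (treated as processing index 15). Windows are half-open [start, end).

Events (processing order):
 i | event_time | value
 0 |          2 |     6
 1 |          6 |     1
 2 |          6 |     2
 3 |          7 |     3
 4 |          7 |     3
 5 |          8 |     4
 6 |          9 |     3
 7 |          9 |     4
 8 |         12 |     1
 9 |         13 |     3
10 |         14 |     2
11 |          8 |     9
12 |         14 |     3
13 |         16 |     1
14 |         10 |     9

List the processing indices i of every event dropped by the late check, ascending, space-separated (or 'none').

11 14

i=0 t=2 v=6: → [2,4); WM=1
i=1 t=6 v=1: → [6,8); WM=5
i=2 t=6 v=2: → [6,8); WM=5
i=3 t=7 v=3: → [6,9); WM=6
i=4 t=7 v=3: → [6,9); WM=6
i=5 t=8 v=4: → [6,10); WM=7
i=6 t=9 v=3: → [6,11); WM=8
i=7 t=9 v=4: → [6,11); WM=8
i=8 t=12 v=1: → [12,14); WM=11
i=9 t=13 v=3: → [12,15); WM=12
i=10 t=14 v=2: → [12,16); WM=13
i=11 t=8 v=9: DROP (t<13-1); WM=13
i=12 t=14 v=3: → [12,16); WM=13
i=13 t=16 v=1: → [16,18); WM=15
i=14 t=10 v=9: DROP (t<15-1); WM=15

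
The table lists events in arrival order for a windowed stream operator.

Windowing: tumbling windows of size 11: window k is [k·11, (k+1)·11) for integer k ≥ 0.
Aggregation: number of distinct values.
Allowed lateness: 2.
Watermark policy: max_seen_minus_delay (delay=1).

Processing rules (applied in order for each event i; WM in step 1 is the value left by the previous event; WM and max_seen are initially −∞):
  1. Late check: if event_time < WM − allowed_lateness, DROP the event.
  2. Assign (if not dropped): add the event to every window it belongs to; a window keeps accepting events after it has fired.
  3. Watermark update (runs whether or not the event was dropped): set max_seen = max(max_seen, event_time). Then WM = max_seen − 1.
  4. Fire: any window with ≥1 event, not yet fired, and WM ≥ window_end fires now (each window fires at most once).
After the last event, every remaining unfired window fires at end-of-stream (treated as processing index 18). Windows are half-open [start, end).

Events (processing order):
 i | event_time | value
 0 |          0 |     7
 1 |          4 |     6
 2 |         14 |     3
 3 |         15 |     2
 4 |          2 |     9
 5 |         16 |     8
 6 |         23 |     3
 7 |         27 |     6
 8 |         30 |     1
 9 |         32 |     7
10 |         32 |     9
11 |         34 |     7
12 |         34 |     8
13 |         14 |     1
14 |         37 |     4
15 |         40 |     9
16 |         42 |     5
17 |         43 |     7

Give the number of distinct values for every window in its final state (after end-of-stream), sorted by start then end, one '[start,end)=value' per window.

i=0 t=0 v=7: → [0,11); WM=-1
i=1 t=4 v=6: → [0,11); WM=3
i=2 t=14 v=3: → [11,22); WM=13; [0,11) fires=2
i=3 t=15 v=2: → [11,22); WM=14
i=4 t=2 v=9: DROP (t<14-2); WM=14
i=5 t=16 v=8: → [11,22); WM=15
i=6 t=23 v=3: → [22,33); WM=22; [11,22) fires=3
i=7 t=27 v=6: → [22,33); WM=26
i=8 t=30 v=1: → [22,33); WM=29
i=9 t=32 v=7: → [22,33); WM=31
i=10 t=32 v=9: → [22,33); WM=31
i=11 t=34 v=7: → [33,44); WM=33; [22,33) fires=5
i=12 t=34 v=8: → [33,44); WM=33
i=13 t=14 v=1: DROP (t<33-2); WM=33
i=14 t=37 v=4: → [33,44); WM=36
i=15 t=40 v=9: → [33,44); WM=39
i=16 t=42 v=5: → [33,44); WM=41
i=17 t=43 v=7: → [33,44); WM=42

[0,11)=2 [11,22)=3 [22,33)=5 [33,44)=5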